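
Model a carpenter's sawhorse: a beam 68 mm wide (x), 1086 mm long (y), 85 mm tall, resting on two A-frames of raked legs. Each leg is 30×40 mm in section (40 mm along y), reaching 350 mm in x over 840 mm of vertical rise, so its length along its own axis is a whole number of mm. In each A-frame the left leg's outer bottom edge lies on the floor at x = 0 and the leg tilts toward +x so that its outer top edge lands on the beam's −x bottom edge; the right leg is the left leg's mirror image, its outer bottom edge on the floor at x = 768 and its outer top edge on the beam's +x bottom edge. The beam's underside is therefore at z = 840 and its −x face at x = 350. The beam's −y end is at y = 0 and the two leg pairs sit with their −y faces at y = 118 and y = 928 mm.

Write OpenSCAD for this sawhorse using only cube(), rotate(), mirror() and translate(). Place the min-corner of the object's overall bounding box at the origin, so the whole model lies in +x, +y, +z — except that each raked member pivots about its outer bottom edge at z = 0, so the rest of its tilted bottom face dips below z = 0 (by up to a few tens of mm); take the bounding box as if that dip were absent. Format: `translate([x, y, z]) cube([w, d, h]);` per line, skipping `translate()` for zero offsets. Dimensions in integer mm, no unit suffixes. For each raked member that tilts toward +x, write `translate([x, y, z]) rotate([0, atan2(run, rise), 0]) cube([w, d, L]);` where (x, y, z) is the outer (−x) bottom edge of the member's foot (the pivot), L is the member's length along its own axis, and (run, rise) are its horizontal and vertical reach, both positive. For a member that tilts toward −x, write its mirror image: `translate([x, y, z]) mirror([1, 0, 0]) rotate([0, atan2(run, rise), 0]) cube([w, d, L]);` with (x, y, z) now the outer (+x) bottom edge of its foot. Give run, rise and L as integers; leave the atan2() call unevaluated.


translate([350, 0, 840]) cube([68, 1086, 85]);
translate([0, 118, 0]) rotate([0, atan2(350, 840), 0]) cube([30, 40, 910]);
translate([768, 118, 0]) mirror([1, 0, 0]) rotate([0, atan2(350, 840), 0]) cube([30, 40, 910]);
translate([0, 928, 0]) rotate([0, atan2(350, 840), 0]) cube([30, 40, 910]);
translate([768, 928, 0]) mirror([1, 0, 0]) rotate([0, atan2(350, 840), 0]) cube([30, 40, 910]);


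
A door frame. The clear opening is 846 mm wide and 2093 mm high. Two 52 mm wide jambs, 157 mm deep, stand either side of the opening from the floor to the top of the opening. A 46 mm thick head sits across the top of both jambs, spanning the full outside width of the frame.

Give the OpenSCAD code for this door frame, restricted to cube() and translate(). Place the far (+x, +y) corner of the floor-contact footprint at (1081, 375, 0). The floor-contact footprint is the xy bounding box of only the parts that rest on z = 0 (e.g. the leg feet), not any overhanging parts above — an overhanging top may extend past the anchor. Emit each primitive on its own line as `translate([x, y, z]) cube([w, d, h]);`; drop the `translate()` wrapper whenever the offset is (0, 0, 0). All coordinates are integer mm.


translate([131, 218, 0]) cube([52, 157, 2093]);
translate([1029, 218, 0]) cube([52, 157, 2093]);
translate([131, 218, 2093]) cube([950, 157, 46]);


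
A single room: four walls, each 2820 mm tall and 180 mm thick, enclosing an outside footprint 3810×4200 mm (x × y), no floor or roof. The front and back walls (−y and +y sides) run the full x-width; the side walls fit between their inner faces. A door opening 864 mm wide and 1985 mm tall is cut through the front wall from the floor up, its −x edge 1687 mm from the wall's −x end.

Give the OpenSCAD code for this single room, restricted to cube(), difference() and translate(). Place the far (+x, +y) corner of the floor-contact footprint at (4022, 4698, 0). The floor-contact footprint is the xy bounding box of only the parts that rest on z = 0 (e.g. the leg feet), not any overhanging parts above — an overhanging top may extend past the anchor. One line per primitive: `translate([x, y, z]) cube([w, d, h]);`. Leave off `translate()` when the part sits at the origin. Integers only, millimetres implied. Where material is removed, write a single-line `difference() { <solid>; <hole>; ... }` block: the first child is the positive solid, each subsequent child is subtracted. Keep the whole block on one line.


difference() { translate([212, 498, 0]) cube([3810, 180, 2820]); translate([1899, 498, 0]) cube([864, 180, 1985]); }
translate([212, 4518, 0]) cube([3810, 180, 2820]);
translate([212, 678, 0]) cube([180, 3840, 2820]);
translate([3842, 678, 0]) cube([180, 3840, 2820]);


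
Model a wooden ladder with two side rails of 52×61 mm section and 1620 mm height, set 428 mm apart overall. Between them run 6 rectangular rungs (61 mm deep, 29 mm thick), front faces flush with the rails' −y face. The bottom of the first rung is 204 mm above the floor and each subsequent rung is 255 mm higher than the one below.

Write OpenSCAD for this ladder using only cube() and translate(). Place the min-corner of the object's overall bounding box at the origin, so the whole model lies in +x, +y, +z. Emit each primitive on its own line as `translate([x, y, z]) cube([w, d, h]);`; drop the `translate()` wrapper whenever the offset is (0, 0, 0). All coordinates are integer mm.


cube([52, 61, 1620]);
translate([376, 0, 0]) cube([52, 61, 1620]);
translate([52, 0, 204]) cube([324, 61, 29]);
translate([52, 0, 459]) cube([324, 61, 29]);
translate([52, 0, 714]) cube([324, 61, 29]);
translate([52, 0, 969]) cube([324, 61, 29]);
translate([52, 0, 1224]) cube([324, 61, 29]);
translate([52, 0, 1479]) cube([324, 61, 29]);


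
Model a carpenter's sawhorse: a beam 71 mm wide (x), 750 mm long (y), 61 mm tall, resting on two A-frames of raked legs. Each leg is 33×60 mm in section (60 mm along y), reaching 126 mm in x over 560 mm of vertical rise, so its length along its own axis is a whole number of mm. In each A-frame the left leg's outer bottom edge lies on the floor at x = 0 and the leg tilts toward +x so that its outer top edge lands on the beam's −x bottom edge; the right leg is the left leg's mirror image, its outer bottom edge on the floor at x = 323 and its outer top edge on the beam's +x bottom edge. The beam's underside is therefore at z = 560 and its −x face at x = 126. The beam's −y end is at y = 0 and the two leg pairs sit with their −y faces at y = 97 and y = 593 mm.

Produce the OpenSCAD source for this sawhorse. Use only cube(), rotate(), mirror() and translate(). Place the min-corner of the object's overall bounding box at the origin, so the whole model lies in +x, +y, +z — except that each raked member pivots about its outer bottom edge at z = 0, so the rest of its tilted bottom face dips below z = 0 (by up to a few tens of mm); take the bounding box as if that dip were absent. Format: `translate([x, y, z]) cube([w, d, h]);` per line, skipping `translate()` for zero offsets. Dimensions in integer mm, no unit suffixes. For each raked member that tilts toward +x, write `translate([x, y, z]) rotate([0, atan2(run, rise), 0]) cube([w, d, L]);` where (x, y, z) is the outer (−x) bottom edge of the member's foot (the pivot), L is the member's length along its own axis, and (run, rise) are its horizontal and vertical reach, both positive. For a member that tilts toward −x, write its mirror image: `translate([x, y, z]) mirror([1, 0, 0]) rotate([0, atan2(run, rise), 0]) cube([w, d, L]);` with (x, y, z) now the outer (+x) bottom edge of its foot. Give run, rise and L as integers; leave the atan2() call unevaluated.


// leg length = √(126² + 560²) = 574
// right-leg outer foot x = 2·126 + 71 = 323
// beam min-corner = (126, 0, 560)
translate([126, 0, 560]) cube([71, 750, 61]);
translate([0, 97, 0]) rotate([0, atan2(126, 560), 0]) cube([33, 60, 574]);
translate([323, 97, 0]) mirror([1, 0, 0]) rotate([0, atan2(126, 560), 0]) cube([33, 60, 574]);
translate([0, 593, 0]) rotate([0, atan2(126, 560), 0]) cube([33, 60, 574]);
translate([323, 593, 0]) mirror([1, 0, 0]) rotate([0, atan2(126, 560), 0]) cube([33, 60, 574]);


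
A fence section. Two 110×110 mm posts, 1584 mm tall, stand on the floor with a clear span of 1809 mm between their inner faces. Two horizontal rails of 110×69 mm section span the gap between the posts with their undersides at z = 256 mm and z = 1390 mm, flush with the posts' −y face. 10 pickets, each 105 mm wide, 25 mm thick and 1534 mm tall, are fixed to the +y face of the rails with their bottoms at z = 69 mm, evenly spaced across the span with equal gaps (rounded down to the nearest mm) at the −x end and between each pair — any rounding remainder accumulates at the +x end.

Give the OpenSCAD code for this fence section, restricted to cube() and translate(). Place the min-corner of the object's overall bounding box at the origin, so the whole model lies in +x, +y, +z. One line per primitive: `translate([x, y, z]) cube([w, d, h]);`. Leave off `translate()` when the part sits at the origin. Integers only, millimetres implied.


cube([110, 110, 1584]);
translate([1919, 0, 0]) cube([110, 110, 1584]);
translate([110, 0, 256]) cube([1809, 110, 69]);
translate([110, 0, 1390]) cube([1809, 110, 69]);
translate([179, 110, 69]) cube([105, 25, 1534]);
translate([353, 110, 69]) cube([105, 25, 1534]);
translate([527, 110, 69]) cube([105, 25, 1534]);
translate([701, 110, 69]) cube([105, 25, 1534]);
translate([875, 110, 69]) cube([105, 25, 1534]);
translate([1049, 110, 69]) cube([105, 25, 1534]);
translate([1223, 110, 69]) cube([105, 25, 1534]);
translate([1397, 110, 69]) cube([105, 25, 1534]);
translate([1571, 110, 69]) cube([105, 25, 1534]);
translate([1745, 110, 69]) cube([105, 25, 1534]);


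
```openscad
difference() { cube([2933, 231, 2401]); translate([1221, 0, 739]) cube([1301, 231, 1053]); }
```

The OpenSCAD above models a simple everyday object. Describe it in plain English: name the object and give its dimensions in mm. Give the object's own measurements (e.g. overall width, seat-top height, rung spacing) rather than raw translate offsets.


A wall 2933 mm long (x), 231 mm thick (y), 2401 mm tall, with a rectangular window opening cut through it. The opening is 1301 mm wide and 1053 mm tall; its sill is at z = 739 mm and its near (−x) edge is 1221 mm from the wall's −x end. The opening passes through the full wall thickness.


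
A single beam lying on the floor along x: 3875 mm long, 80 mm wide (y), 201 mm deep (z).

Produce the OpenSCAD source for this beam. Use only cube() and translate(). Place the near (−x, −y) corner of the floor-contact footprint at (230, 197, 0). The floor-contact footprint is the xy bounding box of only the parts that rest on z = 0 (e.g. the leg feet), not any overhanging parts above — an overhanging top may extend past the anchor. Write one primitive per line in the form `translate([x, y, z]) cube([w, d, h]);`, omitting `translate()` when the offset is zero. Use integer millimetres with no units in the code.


translate([230, 197, 0]) cube([3875, 80, 201]);


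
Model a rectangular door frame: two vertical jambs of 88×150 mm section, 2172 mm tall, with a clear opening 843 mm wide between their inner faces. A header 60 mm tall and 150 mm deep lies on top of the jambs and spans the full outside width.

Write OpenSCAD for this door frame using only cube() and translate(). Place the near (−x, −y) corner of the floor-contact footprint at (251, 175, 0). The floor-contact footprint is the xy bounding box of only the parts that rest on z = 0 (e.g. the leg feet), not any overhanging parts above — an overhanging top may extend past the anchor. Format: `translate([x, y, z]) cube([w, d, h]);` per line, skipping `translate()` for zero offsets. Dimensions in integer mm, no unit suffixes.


translate([251, 175, 0]) cube([88, 150, 2172]);
translate([1182, 175, 0]) cube([88, 150, 2172]);
translate([251, 175, 2172]) cube([1019, 150, 60]);


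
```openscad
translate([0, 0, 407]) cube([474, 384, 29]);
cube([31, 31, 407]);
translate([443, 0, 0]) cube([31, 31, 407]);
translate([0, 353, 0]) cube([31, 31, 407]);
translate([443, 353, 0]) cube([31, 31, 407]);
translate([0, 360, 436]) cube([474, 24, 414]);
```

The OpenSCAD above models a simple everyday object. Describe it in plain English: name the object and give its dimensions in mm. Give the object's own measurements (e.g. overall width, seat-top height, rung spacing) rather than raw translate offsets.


A chair. The seat is a 474×384×29 mm slab with its top at z = 436 mm, on four 31×31 mm corner legs (flush with the seat edges, standing on z = 0). A flat backrest 24 mm thick, 414 mm tall, spans the full seat width and rises from the seat top along its +y edge, rear face flush with the rear of the seat.


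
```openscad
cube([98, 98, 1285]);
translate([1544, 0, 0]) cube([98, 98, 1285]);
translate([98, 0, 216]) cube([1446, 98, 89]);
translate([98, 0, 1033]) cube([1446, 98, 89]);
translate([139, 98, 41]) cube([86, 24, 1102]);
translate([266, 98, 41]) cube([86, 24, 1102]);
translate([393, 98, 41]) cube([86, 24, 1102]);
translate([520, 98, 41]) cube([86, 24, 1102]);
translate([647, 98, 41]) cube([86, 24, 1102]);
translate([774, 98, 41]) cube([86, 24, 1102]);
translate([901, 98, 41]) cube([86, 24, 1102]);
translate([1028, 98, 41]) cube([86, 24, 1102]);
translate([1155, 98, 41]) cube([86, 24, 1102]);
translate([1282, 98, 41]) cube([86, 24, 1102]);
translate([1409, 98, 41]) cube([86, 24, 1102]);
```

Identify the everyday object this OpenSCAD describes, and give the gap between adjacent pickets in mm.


A fence section. The picket gap is 41 mm.

Two posts, two rails, 11 pickets — a fence section. Span 1446 mm holds 11 pickets of 86 mm with 12 equal gaps: ⌊(1446 − 11·86) / 12⌋ = 41 mm.


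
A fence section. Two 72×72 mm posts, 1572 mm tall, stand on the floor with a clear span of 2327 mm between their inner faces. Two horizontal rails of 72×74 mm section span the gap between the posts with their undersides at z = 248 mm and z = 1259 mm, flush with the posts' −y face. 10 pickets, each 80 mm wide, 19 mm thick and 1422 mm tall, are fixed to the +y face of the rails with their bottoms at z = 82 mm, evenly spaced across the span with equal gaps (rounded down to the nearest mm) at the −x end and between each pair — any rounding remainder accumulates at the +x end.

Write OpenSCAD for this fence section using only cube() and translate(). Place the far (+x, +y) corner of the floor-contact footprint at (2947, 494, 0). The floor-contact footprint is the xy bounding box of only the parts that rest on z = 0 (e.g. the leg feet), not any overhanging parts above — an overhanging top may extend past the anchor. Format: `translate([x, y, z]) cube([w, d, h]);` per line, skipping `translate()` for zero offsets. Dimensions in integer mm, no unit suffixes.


translate([476, 422, 0]) cube([72, 72, 1572]);
translate([2875, 422, 0]) cube([72, 72, 1572]);
translate([548, 422, 248]) cube([2327, 72, 74]);
translate([548, 422, 1259]) cube([2327, 72, 74]);
translate([686, 494, 82]) cube([80, 19, 1422]);
translate([904, 494, 82]) cube([80, 19, 1422]);
translate([1122, 494, 82]) cube([80, 19, 1422]);
translate([1340, 494, 82]) cube([80, 19, 1422]);
translate([1558, 494, 82]) cube([80, 19, 1422]);
translate([1776, 494, 82]) cube([80, 19, 1422]);
translate([1994, 494, 82]) cube([80, 19, 1422]);
translate([2212, 494, 82]) cube([80, 19, 1422]);
translate([2430, 494, 82]) cube([80, 19, 1422]);
translate([2648, 494, 82]) cube([80, 19, 1422]);


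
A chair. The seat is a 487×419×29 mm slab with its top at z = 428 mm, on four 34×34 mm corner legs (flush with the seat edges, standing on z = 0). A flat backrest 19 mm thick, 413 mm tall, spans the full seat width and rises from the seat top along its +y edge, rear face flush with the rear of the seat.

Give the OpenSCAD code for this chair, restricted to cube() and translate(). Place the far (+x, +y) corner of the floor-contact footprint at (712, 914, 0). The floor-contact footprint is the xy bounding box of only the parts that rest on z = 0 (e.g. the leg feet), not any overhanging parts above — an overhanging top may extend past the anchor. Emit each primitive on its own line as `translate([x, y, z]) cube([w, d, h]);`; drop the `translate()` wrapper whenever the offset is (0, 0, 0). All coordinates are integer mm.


translate([225, 495, 399]) cube([487, 419, 29]);
translate([225, 495, 0]) cube([34, 34, 399]);
translate([678, 495, 0]) cube([34, 34, 399]);
translate([225, 880, 0]) cube([34, 34, 399]);
translate([678, 880, 0]) cube([34, 34, 399]);
translate([225, 895, 428]) cube([487, 19, 413]);


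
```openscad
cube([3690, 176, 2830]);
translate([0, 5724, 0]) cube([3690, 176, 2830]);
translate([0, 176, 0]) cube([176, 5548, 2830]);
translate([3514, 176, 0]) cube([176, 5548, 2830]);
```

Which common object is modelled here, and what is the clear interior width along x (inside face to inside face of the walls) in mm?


A house (or room) frame. The interior width is 3338 mm.

Four 2830 mm walls enclosing a rectangle with no floor or roof — a room or house frame. Outside width is 3690 mm and wall thickness is 176 mm, so the interior width is 3690 − 2 × 176 = 3338 mm.


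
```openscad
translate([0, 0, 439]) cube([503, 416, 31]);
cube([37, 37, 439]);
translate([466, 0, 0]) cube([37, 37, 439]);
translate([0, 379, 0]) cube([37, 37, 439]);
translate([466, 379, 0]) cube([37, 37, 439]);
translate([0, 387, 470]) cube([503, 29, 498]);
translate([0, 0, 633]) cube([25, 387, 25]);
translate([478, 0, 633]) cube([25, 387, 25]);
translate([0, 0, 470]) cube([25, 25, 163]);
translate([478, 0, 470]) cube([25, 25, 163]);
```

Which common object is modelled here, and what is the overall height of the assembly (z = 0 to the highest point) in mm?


A chair. The overall height is 968 mm.

A slab on four corner posts with a tall panel at the back — a chair. The seat slab sits at z = 439 with thickness 31, and the 498 mm backrest starts at the seat top, so the overall height is 439 + 31 + 498 = 968 mm.


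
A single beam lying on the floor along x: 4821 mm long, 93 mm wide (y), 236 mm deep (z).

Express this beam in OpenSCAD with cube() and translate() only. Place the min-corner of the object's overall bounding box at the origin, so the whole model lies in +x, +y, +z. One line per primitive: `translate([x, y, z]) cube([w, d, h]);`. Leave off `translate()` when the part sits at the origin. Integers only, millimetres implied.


cube([4821, 93, 236]);


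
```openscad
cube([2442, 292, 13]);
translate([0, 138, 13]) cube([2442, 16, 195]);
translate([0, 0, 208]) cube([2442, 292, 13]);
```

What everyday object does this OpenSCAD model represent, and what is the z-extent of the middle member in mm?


An I-beam. The web height is 195 mm.

Two wide flanges with a thin centred web — an I-beam. Overall 221 mm minus two 13 mm flanges gives a web of 221 − 2·13 = 195 mm.


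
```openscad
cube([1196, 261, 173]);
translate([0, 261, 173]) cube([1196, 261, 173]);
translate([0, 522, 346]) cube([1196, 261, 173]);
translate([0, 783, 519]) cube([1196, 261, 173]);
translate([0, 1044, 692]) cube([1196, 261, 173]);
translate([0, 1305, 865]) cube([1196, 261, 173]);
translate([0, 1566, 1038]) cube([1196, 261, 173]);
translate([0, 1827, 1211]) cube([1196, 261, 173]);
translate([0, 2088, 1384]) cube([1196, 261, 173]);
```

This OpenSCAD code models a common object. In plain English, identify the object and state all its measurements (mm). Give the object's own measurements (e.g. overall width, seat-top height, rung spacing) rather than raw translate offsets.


A straight staircase of 9 solid steps. Each step is 1196 mm wide (x), 261 mm deep (y, the going) and 173 mm tall (the rise). The first step rests on the floor; each subsequent step sits one going further in +y and one rise higher in +z, directly behind and above the previous step with no overlap.


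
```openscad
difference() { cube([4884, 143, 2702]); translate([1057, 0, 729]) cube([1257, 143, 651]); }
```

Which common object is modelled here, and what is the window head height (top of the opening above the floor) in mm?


A wall with a window opening. The window head height is 1380 mm.

A wall with a rectangular opening subtracted — a window. Sill at z = 729, opening 651 mm tall, so the head is at 729 + 651 = 1380 mm.


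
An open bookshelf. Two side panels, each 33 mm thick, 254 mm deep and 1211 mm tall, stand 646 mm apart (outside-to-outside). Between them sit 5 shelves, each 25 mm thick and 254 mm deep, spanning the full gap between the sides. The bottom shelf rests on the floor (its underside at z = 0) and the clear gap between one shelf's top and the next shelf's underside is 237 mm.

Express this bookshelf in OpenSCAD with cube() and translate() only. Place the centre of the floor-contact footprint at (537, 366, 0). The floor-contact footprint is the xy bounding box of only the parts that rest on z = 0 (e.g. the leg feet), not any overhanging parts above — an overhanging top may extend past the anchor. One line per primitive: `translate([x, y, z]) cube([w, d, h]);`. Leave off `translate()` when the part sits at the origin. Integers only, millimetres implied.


translate([214, 239, 0]) cube([33, 254, 1211]);
translate([827, 239, 0]) cube([33, 254, 1211]);
translate([247, 239, 0]) cube([580, 254, 25]);
translate([247, 239, 262]) cube([580, 254, 25]);
translate([247, 239, 524]) cube([580, 254, 25]);
translate([247, 239, 786]) cube([580, 254, 25]);
translate([247, 239, 1048]) cube([580, 254, 25]);


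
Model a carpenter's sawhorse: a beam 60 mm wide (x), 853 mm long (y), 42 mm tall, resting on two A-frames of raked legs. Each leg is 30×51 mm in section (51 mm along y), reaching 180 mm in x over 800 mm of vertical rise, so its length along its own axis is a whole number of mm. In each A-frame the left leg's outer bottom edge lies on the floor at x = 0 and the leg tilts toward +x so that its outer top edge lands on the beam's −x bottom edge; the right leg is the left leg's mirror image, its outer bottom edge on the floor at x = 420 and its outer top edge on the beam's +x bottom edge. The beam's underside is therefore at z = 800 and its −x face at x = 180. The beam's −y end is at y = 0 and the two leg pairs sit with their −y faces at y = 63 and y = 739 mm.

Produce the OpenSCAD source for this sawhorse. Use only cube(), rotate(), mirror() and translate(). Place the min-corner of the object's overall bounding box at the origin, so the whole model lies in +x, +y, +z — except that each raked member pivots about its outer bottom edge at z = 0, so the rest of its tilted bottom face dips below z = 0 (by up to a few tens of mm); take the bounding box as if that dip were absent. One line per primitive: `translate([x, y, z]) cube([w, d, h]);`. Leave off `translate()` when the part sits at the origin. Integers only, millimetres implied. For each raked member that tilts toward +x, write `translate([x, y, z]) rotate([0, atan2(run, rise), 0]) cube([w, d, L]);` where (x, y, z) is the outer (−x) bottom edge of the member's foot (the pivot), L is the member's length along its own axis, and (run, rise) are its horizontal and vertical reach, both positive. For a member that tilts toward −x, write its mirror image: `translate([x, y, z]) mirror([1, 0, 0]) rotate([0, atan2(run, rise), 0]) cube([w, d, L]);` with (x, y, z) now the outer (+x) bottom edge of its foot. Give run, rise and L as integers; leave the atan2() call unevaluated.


translate([180, 0, 800]) cube([60, 853, 42]);
translate([0, 63, 0]) rotate([0, atan2(180, 800), 0]) cube([30, 51, 820]);
translate([420, 63, 0]) mirror([1, 0, 0]) rotate([0, atan2(180, 800), 0]) cube([30, 51, 820]);
translate([0, 739, 0]) rotate([0, atan2(180, 800), 0]) cube([30, 51, 820]);
translate([420, 739, 0]) mirror([1, 0, 0]) rotate([0, atan2(180, 800), 0]) cube([30, 51, 820]);


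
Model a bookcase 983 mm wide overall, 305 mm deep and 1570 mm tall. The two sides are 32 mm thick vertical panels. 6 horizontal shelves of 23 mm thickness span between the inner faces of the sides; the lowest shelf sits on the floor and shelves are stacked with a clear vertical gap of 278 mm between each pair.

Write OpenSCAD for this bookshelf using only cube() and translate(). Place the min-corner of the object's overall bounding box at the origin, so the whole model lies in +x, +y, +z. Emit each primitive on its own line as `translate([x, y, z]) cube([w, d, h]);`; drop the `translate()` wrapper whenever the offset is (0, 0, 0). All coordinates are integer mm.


cube([32, 305, 1570]);
translate([951, 0, 0]) cube([32, 305, 1570]);
translate([32, 0, 0]) cube([919, 305, 23]);
translate([32, 0, 301]) cube([919, 305, 23]);
translate([32, 0, 602]) cube([919, 305, 23]);
translate([32, 0, 903]) cube([919, 305, 23]);
translate([32, 0, 1204]) cube([919, 305, 23]);
translate([32, 0, 1505]) cube([919, 305, 23]);


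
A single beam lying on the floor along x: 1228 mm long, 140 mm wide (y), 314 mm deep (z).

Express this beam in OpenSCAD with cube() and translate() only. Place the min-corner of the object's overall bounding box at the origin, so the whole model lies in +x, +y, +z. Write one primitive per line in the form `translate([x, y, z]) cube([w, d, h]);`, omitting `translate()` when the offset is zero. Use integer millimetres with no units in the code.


cube([1228, 140, 314]);


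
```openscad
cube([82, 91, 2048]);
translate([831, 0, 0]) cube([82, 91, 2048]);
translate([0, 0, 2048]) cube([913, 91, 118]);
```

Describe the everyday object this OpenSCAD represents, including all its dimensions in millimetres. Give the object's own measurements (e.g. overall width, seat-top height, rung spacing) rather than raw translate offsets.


A door frame. The clear opening is 749 mm wide and 2048 mm high. Two 82 mm wide jambs, 91 mm deep, stand either side of the opening from the floor to the top of the opening. A 118 mm thick head sits across the top of both jambs, spanning the full outside width of the frame.


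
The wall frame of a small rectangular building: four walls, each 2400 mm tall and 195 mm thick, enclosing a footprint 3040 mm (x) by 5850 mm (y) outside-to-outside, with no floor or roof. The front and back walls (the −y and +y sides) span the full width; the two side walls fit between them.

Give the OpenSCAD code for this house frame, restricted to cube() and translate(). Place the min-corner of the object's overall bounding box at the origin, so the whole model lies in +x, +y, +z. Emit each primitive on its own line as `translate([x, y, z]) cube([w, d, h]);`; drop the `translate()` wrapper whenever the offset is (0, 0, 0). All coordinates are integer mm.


cube([3040, 195, 2400]);
translate([0, 5655, 0]) cube([3040, 195, 2400]);
translate([0, 195, 0]) cube([195, 5460, 2400]);
translate([2845, 195, 0]) cube([195, 5460, 2400]);


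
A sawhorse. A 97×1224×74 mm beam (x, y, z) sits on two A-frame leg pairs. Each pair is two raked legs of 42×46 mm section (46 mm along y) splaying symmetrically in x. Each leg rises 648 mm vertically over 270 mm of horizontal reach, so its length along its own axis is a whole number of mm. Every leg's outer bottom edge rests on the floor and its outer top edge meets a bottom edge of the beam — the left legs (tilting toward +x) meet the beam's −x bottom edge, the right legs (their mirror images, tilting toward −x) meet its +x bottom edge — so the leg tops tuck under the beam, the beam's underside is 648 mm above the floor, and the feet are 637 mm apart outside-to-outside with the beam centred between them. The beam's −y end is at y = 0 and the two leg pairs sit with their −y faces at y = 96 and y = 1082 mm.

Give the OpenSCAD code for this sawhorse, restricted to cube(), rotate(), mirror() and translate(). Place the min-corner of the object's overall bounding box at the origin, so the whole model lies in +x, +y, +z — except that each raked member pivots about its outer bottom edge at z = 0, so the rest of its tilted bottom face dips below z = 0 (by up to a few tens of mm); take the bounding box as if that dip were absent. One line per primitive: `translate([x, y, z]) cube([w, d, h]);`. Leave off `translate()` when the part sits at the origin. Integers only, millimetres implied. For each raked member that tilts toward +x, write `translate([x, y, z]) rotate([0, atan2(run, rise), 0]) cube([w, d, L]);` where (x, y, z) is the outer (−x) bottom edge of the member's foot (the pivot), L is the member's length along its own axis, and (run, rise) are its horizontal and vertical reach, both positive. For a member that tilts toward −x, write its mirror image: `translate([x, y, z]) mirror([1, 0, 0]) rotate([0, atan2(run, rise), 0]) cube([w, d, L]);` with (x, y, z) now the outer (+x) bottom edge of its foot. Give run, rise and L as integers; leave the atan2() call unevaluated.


// leg length = √(270² + 648²) = 702
// right-leg outer foot x = 2·270 + 97 = 637
// beam min-corner = (270, 0, 648)
translate([270, 0, 648]) cube([97, 1224, 74]);
translate([0, 96, 0]) rotate([0, atan2(270, 648), 0]) cube([42, 46, 702]);
translate([637, 96, 0]) mirror([1, 0, 0]) rotate([0, atan2(270, 648), 0]) cube([42, 46, 702]);
translate([0, 1082, 0]) rotate([0, atan2(270, 648), 0]) cube([42, 46, 702]);
translate([637, 1082, 0]) mirror([1, 0, 0]) rotate([0, atan2(270, 648), 0]) cube([42, 46, 702]);


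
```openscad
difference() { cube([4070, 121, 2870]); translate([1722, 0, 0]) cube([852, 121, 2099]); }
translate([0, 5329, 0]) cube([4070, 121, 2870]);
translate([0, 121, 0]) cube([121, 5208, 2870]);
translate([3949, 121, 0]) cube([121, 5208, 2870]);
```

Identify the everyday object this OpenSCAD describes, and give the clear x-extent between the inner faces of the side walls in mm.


A single room. The interior width is 3828 mm.

Four walls enclosing a rectangle with a door in the front wall — a room. Outside width 4070 minus two 121 mm walls gives 3828 mm.


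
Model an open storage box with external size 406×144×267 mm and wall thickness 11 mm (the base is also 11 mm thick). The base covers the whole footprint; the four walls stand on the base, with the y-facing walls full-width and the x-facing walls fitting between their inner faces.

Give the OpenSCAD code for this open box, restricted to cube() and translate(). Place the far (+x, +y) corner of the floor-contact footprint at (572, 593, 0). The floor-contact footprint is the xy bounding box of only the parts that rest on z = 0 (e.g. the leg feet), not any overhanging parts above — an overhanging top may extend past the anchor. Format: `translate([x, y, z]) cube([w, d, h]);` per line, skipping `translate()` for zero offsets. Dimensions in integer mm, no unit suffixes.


translate([166, 449, 0]) cube([406, 144, 11]);
translate([166, 449, 11]) cube([406, 11, 256]);
translate([166, 582, 11]) cube([406, 11, 256]);
translate([166, 460, 11]) cube([11, 122, 256]);
translate([561, 460, 11]) cube([11, 122, 256]);


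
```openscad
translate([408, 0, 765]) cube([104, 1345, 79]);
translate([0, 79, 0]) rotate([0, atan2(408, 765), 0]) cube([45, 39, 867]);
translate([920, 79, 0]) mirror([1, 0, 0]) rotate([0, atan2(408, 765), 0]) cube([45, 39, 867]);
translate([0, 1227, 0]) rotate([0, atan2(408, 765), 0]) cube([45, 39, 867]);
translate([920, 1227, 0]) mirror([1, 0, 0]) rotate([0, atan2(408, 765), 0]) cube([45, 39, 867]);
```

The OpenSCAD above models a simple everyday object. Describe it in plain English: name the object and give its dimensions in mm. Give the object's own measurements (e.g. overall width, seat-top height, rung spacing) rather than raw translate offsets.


A sawhorse. A 104×1345×79 mm beam (x, y, z) sits on two A-frame leg pairs. Each pair is two raked legs of 45×39 mm section (39 mm along y) splaying symmetrically in x. Each leg rises 765 mm vertically over 408 mm of horizontal reach and is 867 mm long along its own axis. Every leg's outer bottom edge rests on the floor and its outer top edge meets a bottom edge of the beam — the left legs (tilting toward +x) meet the beam's −x bottom edge, the right legs (their mirror images, tilting toward −x) meet its +x bottom edge — so the leg tops tuck under the beam, the beam's underside is 765 mm above the floor, and the feet are 920 mm apart outside-to-outside with the beam centred between them. The two leg pairs are set in 79 mm from either end of the beam.


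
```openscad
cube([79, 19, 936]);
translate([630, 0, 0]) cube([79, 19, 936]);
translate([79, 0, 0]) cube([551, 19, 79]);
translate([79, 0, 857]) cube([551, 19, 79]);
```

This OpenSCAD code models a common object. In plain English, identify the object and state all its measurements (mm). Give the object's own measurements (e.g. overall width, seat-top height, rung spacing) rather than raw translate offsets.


A rectangular picture frame lying in the x–z plane (depth along y). The opening is 551 mm wide (x) by 778 mm tall (z), surrounded by a border 79 mm wide on all four sides. The frame is 19 mm deep and is made of two full-height vertical stiles with two horizontal rails fitted between them.


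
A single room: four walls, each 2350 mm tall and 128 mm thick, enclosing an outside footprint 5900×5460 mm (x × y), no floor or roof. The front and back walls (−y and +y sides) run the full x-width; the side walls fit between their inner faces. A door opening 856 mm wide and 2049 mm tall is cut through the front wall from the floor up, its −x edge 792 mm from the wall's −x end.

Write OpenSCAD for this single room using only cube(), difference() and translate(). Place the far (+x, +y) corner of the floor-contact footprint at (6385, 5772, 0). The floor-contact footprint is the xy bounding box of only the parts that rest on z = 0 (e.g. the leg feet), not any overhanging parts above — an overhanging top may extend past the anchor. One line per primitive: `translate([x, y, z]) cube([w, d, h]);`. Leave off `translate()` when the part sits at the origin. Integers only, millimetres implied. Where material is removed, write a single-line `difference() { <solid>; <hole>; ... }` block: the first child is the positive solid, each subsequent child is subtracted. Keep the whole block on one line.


difference() { translate([485, 312, 0]) cube([5900, 128, 2350]); translate([1277, 312, 0]) cube([856, 128, 2049]); }
translate([485, 5644, 0]) cube([5900, 128, 2350]);
translate([485, 440, 0]) cube([128, 5204, 2350]);
translate([6257, 440, 0]) cube([128, 5204, 2350]);


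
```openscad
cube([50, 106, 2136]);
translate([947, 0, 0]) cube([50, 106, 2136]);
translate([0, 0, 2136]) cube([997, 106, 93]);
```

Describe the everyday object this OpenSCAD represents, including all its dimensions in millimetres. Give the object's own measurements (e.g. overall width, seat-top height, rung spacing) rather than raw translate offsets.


A door frame. The clear opening is 897 mm wide and 2136 mm high. Two 50 mm wide jambs, 106 mm deep, stand either side of the opening from the floor to the top of the opening. A 93 mm thick head sits across the top of both jambs, spanning the full outside width of the frame.


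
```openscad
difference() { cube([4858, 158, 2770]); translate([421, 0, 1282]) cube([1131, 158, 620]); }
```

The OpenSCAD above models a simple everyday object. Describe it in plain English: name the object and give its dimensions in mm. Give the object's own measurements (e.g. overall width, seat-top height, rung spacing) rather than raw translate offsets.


A wall 4858 mm long (x), 158 mm thick (y), 2770 mm tall, with a rectangular window opening cut through it. The opening is 1131 mm wide and 620 mm tall; its sill is at z = 1282 mm and its near (−x) edge is 421 mm from the wall's −x end. The opening passes through the full wall thickness.


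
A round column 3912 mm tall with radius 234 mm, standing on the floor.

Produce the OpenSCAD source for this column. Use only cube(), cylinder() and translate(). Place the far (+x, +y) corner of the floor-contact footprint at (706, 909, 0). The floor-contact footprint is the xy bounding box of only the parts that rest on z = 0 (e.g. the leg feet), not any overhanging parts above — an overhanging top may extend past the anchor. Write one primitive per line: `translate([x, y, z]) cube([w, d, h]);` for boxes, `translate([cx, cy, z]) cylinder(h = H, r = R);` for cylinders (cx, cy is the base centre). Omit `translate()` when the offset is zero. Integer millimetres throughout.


translate([472, 675, 0]) cylinder(h = 3912, r = 234);


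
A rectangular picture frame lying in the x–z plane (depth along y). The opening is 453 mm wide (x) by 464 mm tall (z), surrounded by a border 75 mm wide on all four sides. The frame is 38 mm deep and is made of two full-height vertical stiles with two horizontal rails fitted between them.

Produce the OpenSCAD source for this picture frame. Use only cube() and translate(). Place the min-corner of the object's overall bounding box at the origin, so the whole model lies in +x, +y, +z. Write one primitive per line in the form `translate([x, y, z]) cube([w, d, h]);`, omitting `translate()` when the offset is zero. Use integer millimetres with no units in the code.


cube([75, 38, 614]);
translate([528, 0, 0]) cube([75, 38, 614]);
translate([75, 0, 0]) cube([453, 38, 75]);
translate([75, 0, 539]) cube([453, 38, 75]);


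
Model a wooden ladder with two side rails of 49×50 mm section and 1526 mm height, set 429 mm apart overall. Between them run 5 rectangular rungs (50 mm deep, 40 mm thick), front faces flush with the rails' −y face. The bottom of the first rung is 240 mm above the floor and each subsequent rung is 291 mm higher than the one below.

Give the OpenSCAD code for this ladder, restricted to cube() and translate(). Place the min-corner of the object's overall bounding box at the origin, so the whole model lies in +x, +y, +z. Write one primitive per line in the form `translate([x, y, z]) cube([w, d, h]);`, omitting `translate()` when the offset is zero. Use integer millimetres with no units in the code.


// rung span = 429 - 2*49 = 331
// rung[k] z = 240 + k*291
cube([49, 50, 1526]);
translate([380, 0, 0]) cube([49, 50, 1526]);
translate([49, 0, 240]) cube([331, 50, 40]);
translate([49, 0, 531]) cube([331, 50, 40]);
translate([49, 0, 822]) cube([331, 50, 40]);
translate([49, 0, 1113]) cube([331, 50, 40]);
translate([49, 0, 1404]) cube([331, 50, 40]);


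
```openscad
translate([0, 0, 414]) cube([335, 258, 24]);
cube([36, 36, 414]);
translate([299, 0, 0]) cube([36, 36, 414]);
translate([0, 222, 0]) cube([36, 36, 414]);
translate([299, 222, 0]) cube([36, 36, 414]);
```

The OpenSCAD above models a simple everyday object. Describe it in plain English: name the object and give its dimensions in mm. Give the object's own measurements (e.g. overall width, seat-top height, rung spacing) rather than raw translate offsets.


A four-legged stool. The seat is a 335×258×24 mm slab whose top surface is at z = 438 mm; four square legs, each 36×36 mm in cross-section, run from the floor (z = 0) to the underside of the seat, each flush with a corner of the seat.


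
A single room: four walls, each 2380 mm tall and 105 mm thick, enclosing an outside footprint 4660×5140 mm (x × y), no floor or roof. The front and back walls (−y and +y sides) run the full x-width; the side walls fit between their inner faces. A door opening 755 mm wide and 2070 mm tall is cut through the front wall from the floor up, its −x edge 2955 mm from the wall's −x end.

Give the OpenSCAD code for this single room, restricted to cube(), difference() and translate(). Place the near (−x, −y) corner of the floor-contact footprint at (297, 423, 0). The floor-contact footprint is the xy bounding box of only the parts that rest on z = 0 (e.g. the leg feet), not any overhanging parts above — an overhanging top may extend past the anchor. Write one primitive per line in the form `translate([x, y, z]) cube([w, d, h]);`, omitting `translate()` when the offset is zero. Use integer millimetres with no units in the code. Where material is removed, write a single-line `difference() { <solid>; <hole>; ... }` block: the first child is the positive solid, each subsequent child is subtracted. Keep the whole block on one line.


difference() { translate([297, 423, 0]) cube([4660, 105, 2380]); translate([3252, 423, 0]) cube([755, 105, 2070]); }
translate([297, 5458, 0]) cube([4660, 105, 2380]);
translate([297, 528, 0]) cube([105, 4930, 2380]);
translate([4852, 528, 0]) cube([105, 4930, 2380]);
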